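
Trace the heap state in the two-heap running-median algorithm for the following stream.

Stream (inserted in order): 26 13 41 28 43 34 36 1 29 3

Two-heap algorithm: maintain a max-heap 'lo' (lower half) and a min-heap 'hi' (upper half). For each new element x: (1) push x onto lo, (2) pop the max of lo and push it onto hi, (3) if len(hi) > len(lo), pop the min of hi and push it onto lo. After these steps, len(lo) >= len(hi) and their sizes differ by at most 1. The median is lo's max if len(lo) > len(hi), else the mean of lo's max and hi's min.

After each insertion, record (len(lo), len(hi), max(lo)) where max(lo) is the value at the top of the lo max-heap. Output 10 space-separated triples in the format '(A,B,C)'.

Answer: (1,0,26) (1,1,13) (2,1,26) (2,2,26) (3,2,28) (3,3,28) (4,3,34) (4,4,28) (5,4,29) (5,5,28)

Derivation:
Step 1: insert 26 -> lo=[26] hi=[] -> (len(lo)=1, len(hi)=0, max(lo)=26)
Step 2: insert 13 -> lo=[13] hi=[26] -> (len(lo)=1, len(hi)=1, max(lo)=13)
Step 3: insert 41 -> lo=[13, 26] hi=[41] -> (len(lo)=2, len(hi)=1, max(lo)=26)
Step 4: insert 28 -> lo=[13, 26] hi=[28, 41] -> (len(lo)=2, len(hi)=2, max(lo)=26)
Step 5: insert 43 -> lo=[13, 26, 28] hi=[41, 43] -> (len(lo)=3, len(hi)=2, max(lo)=28)
Step 6: insert 34 -> lo=[13, 26, 28] hi=[34, 41, 43] -> (len(lo)=3, len(hi)=3, max(lo)=28)
Step 7: insert 36 -> lo=[13, 26, 28, 34] hi=[36, 41, 43] -> (len(lo)=4, len(hi)=3, max(lo)=34)
Step 8: insert 1 -> lo=[1, 13, 26, 28] hi=[34, 36, 41, 43] -> (len(lo)=4, len(hi)=4, max(lo)=28)
Step 9: insert 29 -> lo=[1, 13, 26, 28, 29] hi=[34, 36, 41, 43] -> (len(lo)=5, len(hi)=4, max(lo)=29)
Step 10: insert 3 -> lo=[1, 3, 13, 26, 28] hi=[29, 34, 36, 41, 43] -> (len(lo)=5, len(hi)=5, max(lo)=28)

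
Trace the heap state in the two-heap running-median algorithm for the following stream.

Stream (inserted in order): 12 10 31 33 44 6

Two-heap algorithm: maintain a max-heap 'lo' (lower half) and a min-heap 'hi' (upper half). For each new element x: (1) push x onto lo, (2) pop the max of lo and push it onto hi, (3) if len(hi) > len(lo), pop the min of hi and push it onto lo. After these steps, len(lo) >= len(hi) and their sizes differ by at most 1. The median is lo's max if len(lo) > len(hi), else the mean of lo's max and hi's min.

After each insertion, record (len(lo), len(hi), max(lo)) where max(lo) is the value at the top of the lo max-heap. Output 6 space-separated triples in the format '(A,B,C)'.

Step 1: insert 12 -> lo=[12] hi=[] -> (len(lo)=1, len(hi)=0, max(lo)=12)
Step 2: insert 10 -> lo=[10] hi=[12] -> (len(lo)=1, len(hi)=1, max(lo)=10)
Step 3: insert 31 -> lo=[10, 12] hi=[31] -> (len(lo)=2, len(hi)=1, max(lo)=12)
Step 4: insert 33 -> lo=[10, 12] hi=[31, 33] -> (len(lo)=2, len(hi)=2, max(lo)=12)
Step 5: insert 44 -> lo=[10, 12, 31] hi=[33, 44] -> (len(lo)=3, len(hi)=2, max(lo)=31)
Step 6: insert 6 -> lo=[6, 10, 12] hi=[31, 33, 44] -> (len(lo)=3, len(hi)=3, max(lo)=12)

Answer: (1,0,12) (1,1,10) (2,1,12) (2,2,12) (3,2,31) (3,3,12)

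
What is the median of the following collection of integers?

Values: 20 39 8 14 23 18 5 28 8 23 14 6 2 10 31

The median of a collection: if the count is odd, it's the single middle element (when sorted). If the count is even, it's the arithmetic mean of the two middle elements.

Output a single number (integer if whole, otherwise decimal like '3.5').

Step 1: insert 20 -> lo=[20] (size 1, max 20) hi=[] (size 0) -> median=20
Step 2: insert 39 -> lo=[20] (size 1, max 20) hi=[39] (size 1, min 39) -> median=29.5
Step 3: insert 8 -> lo=[8, 20] (size 2, max 20) hi=[39] (size 1, min 39) -> median=20
Step 4: insert 14 -> lo=[8, 14] (size 2, max 14) hi=[20, 39] (size 2, min 20) -> median=17
Step 5: insert 23 -> lo=[8, 14, 20] (size 3, max 20) hi=[23, 39] (size 2, min 23) -> median=20
Step 6: insert 18 -> lo=[8, 14, 18] (size 3, max 18) hi=[20, 23, 39] (size 3, min 20) -> median=19
Step 7: insert 5 -> lo=[5, 8, 14, 18] (size 4, max 18) hi=[20, 23, 39] (size 3, min 20) -> median=18
Step 8: insert 28 -> lo=[5, 8, 14, 18] (size 4, max 18) hi=[20, 23, 28, 39] (size 4, min 20) -> median=19
Step 9: insert 8 -> lo=[5, 8, 8, 14, 18] (size 5, max 18) hi=[20, 23, 28, 39] (size 4, min 20) -> median=18
Step 10: insert 23 -> lo=[5, 8, 8, 14, 18] (size 5, max 18) hi=[20, 23, 23, 28, 39] (size 5, min 20) -> median=19
Step 11: insert 14 -> lo=[5, 8, 8, 14, 14, 18] (size 6, max 18) hi=[20, 23, 23, 28, 39] (size 5, min 20) -> median=18
Step 12: insert 6 -> lo=[5, 6, 8, 8, 14, 14] (size 6, max 14) hi=[18, 20, 23, 23, 28, 39] (size 6, min 18) -> median=16
Step 13: insert 2 -> lo=[2, 5, 6, 8, 8, 14, 14] (size 7, max 14) hi=[18, 20, 23, 23, 28, 39] (size 6, min 18) -> median=14
Step 14: insert 10 -> lo=[2, 5, 6, 8, 8, 10, 14] (size 7, max 14) hi=[14, 18, 20, 23, 23, 28, 39] (size 7, min 14) -> median=14
Step 15: insert 31 -> lo=[2, 5, 6, 8, 8, 10, 14, 14] (size 8, max 14) hi=[18, 20, 23, 23, 28, 31, 39] (size 7, min 18) -> median=14

Answer: 14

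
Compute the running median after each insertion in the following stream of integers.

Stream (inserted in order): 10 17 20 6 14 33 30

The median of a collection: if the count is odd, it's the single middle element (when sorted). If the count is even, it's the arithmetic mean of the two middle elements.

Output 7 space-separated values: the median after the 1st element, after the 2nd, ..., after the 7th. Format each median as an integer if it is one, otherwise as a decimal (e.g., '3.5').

Answer: 10 13.5 17 13.5 14 15.5 17

Derivation:
Step 1: insert 10 -> lo=[10] (size 1, max 10) hi=[] (size 0) -> median=10
Step 2: insert 17 -> lo=[10] (size 1, max 10) hi=[17] (size 1, min 17) -> median=13.5
Step 3: insert 20 -> lo=[10, 17] (size 2, max 17) hi=[20] (size 1, min 20) -> median=17
Step 4: insert 6 -> lo=[6, 10] (size 2, max 10) hi=[17, 20] (size 2, min 17) -> median=13.5
Step 5: insert 14 -> lo=[6, 10, 14] (size 3, max 14) hi=[17, 20] (size 2, min 17) -> median=14
Step 6: insert 33 -> lo=[6, 10, 14] (size 3, max 14) hi=[17, 20, 33] (size 3, min 17) -> median=15.5
Step 7: insert 30 -> lo=[6, 10, 14, 17] (size 4, max 17) hi=[20, 30, 33] (size 3, min 20) -> median=17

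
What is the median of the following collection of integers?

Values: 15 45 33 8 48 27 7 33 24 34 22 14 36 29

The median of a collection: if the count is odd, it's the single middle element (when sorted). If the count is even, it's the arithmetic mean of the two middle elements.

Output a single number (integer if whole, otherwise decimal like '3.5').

Answer: 28

Derivation:
Step 1: insert 15 -> lo=[15] (size 1, max 15) hi=[] (size 0) -> median=15
Step 2: insert 45 -> lo=[15] (size 1, max 15) hi=[45] (size 1, min 45) -> median=30
Step 3: insert 33 -> lo=[15, 33] (size 2, max 33) hi=[45] (size 1, min 45) -> median=33
Step 4: insert 8 -> lo=[8, 15] (size 2, max 15) hi=[33, 45] (size 2, min 33) -> median=24
Step 5: insert 48 -> lo=[8, 15, 33] (size 3, max 33) hi=[45, 48] (size 2, min 45) -> median=33
Step 6: insert 27 -> lo=[8, 15, 27] (size 3, max 27) hi=[33, 45, 48] (size 3, min 33) -> median=30
Step 7: insert 7 -> lo=[7, 8, 15, 27] (size 4, max 27) hi=[33, 45, 48] (size 3, min 33) -> median=27
Step 8: insert 33 -> lo=[7, 8, 15, 27] (size 4, max 27) hi=[33, 33, 45, 48] (size 4, min 33) -> median=30
Step 9: insert 24 -> lo=[7, 8, 15, 24, 27] (size 5, max 27) hi=[33, 33, 45, 48] (size 4, min 33) -> median=27
Step 10: insert 34 -> lo=[7, 8, 15, 24, 27] (size 5, max 27) hi=[33, 33, 34, 45, 48] (size 5, min 33) -> median=30
Step 11: insert 22 -> lo=[7, 8, 15, 22, 24, 27] (size 6, max 27) hi=[33, 33, 34, 45, 48] (size 5, min 33) -> median=27
Step 12: insert 14 -> lo=[7, 8, 14, 15, 22, 24] (size 6, max 24) hi=[27, 33, 33, 34, 45, 48] (size 6, min 27) -> median=25.5
Step 13: insert 36 -> lo=[7, 8, 14, 15, 22, 24, 27] (size 7, max 27) hi=[33, 33, 34, 36, 45, 48] (size 6, min 33) -> median=27
Step 14: insert 29 -> lo=[7, 8, 14, 15, 22, 24, 27] (size 7, max 27) hi=[29, 33, 33, 34, 36, 45, 48] (size 7, min 29) -> median=28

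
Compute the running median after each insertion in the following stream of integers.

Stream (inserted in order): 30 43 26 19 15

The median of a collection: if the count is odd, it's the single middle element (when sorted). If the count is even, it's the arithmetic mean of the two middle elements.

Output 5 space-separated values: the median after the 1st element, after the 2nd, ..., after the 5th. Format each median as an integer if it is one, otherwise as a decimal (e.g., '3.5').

Answer: 30 36.5 30 28 26

Derivation:
Step 1: insert 30 -> lo=[30] (size 1, max 30) hi=[] (size 0) -> median=30
Step 2: insert 43 -> lo=[30] (size 1, max 30) hi=[43] (size 1, min 43) -> median=36.5
Step 3: insert 26 -> lo=[26, 30] (size 2, max 30) hi=[43] (size 1, min 43) -> median=30
Step 4: insert 19 -> lo=[19, 26] (size 2, max 26) hi=[30, 43] (size 2, min 30) -> median=28
Step 5: insert 15 -> lo=[15, 19, 26] (size 3, max 26) hi=[30, 43] (size 2, min 30) -> median=26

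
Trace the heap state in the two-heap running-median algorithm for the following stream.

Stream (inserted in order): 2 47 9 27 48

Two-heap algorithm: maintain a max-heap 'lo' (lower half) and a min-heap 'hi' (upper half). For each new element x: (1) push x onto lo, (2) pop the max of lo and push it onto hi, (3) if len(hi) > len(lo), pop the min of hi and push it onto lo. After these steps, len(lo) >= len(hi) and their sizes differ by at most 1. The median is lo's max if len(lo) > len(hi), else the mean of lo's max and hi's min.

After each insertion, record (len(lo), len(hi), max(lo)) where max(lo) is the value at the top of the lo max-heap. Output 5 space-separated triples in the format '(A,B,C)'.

Step 1: insert 2 -> lo=[2] hi=[] -> (len(lo)=1, len(hi)=0, max(lo)=2)
Step 2: insert 47 -> lo=[2] hi=[47] -> (len(lo)=1, len(hi)=1, max(lo)=2)
Step 3: insert 9 -> lo=[2, 9] hi=[47] -> (len(lo)=2, len(hi)=1, max(lo)=9)
Step 4: insert 27 -> lo=[2, 9] hi=[27, 47] -> (len(lo)=2, len(hi)=2, max(lo)=9)
Step 5: insert 48 -> lo=[2, 9, 27] hi=[47, 48] -> (len(lo)=3, len(hi)=2, max(lo)=27)

Answer: (1,0,2) (1,1,2) (2,1,9) (2,2,9) (3,2,27)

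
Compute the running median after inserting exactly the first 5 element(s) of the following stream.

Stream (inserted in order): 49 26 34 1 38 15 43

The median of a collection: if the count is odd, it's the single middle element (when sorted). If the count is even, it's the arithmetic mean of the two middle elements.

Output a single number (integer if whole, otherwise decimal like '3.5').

Step 1: insert 49 -> lo=[49] (size 1, max 49) hi=[] (size 0) -> median=49
Step 2: insert 26 -> lo=[26] (size 1, max 26) hi=[49] (size 1, min 49) -> median=37.5
Step 3: insert 34 -> lo=[26, 34] (size 2, max 34) hi=[49] (size 1, min 49) -> median=34
Step 4: insert 1 -> lo=[1, 26] (size 2, max 26) hi=[34, 49] (size 2, min 34) -> median=30
Step 5: insert 38 -> lo=[1, 26, 34] (size 3, max 34) hi=[38, 49] (size 2, min 38) -> median=34

Answer: 34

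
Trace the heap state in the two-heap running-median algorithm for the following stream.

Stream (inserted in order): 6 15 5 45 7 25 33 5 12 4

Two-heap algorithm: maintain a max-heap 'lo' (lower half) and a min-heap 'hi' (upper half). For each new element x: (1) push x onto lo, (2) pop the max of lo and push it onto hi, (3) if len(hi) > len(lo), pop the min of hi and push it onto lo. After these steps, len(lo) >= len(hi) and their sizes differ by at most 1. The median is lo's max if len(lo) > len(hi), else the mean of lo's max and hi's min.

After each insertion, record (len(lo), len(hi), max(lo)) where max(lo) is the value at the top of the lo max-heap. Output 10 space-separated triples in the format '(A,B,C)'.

Answer: (1,0,6) (1,1,6) (2,1,6) (2,2,6) (3,2,7) (3,3,7) (4,3,15) (4,4,7) (5,4,12) (5,5,7)

Derivation:
Step 1: insert 6 -> lo=[6] hi=[] -> (len(lo)=1, len(hi)=0, max(lo)=6)
Step 2: insert 15 -> lo=[6] hi=[15] -> (len(lo)=1, len(hi)=1, max(lo)=6)
Step 3: insert 5 -> lo=[5, 6] hi=[15] -> (len(lo)=2, len(hi)=1, max(lo)=6)
Step 4: insert 45 -> lo=[5, 6] hi=[15, 45] -> (len(lo)=2, len(hi)=2, max(lo)=6)
Step 5: insert 7 -> lo=[5, 6, 7] hi=[15, 45] -> (len(lo)=3, len(hi)=2, max(lo)=7)
Step 6: insert 25 -> lo=[5, 6, 7] hi=[15, 25, 45] -> (len(lo)=3, len(hi)=3, max(lo)=7)
Step 7: insert 33 -> lo=[5, 6, 7, 15] hi=[25, 33, 45] -> (len(lo)=4, len(hi)=3, max(lo)=15)
Step 8: insert 5 -> lo=[5, 5, 6, 7] hi=[15, 25, 33, 45] -> (len(lo)=4, len(hi)=4, max(lo)=7)
Step 9: insert 12 -> lo=[5, 5, 6, 7, 12] hi=[15, 25, 33, 45] -> (len(lo)=5, len(hi)=4, max(lo)=12)
Step 10: insert 4 -> lo=[4, 5, 5, 6, 7] hi=[12, 15, 25, 33, 45] -> (len(lo)=5, len(hi)=5, max(lo)=7)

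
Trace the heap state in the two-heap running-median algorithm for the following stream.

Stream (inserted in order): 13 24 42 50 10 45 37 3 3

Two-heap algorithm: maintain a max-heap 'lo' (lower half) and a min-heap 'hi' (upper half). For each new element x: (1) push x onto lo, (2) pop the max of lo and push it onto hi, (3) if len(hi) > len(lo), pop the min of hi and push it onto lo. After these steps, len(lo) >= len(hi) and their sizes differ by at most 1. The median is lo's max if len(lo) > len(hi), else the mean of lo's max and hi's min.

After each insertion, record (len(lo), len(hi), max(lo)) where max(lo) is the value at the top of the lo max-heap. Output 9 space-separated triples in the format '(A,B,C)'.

Answer: (1,0,13) (1,1,13) (2,1,24) (2,2,24) (3,2,24) (3,3,24) (4,3,37) (4,4,24) (5,4,24)

Derivation:
Step 1: insert 13 -> lo=[13] hi=[] -> (len(lo)=1, len(hi)=0, max(lo)=13)
Step 2: insert 24 -> lo=[13] hi=[24] -> (len(lo)=1, len(hi)=1, max(lo)=13)
Step 3: insert 42 -> lo=[13, 24] hi=[42] -> (len(lo)=2, len(hi)=1, max(lo)=24)
Step 4: insert 50 -> lo=[13, 24] hi=[42, 50] -> (len(lo)=2, len(hi)=2, max(lo)=24)
Step 5: insert 10 -> lo=[10, 13, 24] hi=[42, 50] -> (len(lo)=3, len(hi)=2, max(lo)=24)
Step 6: insert 45 -> lo=[10, 13, 24] hi=[42, 45, 50] -> (len(lo)=3, len(hi)=3, max(lo)=24)
Step 7: insert 37 -> lo=[10, 13, 24, 37] hi=[42, 45, 50] -> (len(lo)=4, len(hi)=3, max(lo)=37)
Step 8: insert 3 -> lo=[3, 10, 13, 24] hi=[37, 42, 45, 50] -> (len(lo)=4, len(hi)=4, max(lo)=24)
Step 9: insert 3 -> lo=[3, 3, 10, 13, 24] hi=[37, 42, 45, 50] -> (len(lo)=5, len(hi)=4, max(lo)=24)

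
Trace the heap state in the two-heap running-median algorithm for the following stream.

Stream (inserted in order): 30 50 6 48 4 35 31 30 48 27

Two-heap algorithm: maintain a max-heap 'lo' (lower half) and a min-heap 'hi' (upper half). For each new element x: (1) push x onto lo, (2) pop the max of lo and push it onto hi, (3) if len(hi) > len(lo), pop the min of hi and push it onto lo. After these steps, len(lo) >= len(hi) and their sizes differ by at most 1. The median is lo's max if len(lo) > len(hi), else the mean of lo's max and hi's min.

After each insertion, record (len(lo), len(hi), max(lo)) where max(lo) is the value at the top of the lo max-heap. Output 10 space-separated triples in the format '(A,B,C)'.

Answer: (1,0,30) (1,1,30) (2,1,30) (2,2,30) (3,2,30) (3,3,30) (4,3,31) (4,4,30) (5,4,31) (5,5,30)

Derivation:
Step 1: insert 30 -> lo=[30] hi=[] -> (len(lo)=1, len(hi)=0, max(lo)=30)
Step 2: insert 50 -> lo=[30] hi=[50] -> (len(lo)=1, len(hi)=1, max(lo)=30)
Step 3: insert 6 -> lo=[6, 30] hi=[50] -> (len(lo)=2, len(hi)=1, max(lo)=30)
Step 4: insert 48 -> lo=[6, 30] hi=[48, 50] -> (len(lo)=2, len(hi)=2, max(lo)=30)
Step 5: insert 4 -> lo=[4, 6, 30] hi=[48, 50] -> (len(lo)=3, len(hi)=2, max(lo)=30)
Step 6: insert 35 -> lo=[4, 6, 30] hi=[35, 48, 50] -> (len(lo)=3, len(hi)=3, max(lo)=30)
Step 7: insert 31 -> lo=[4, 6, 30, 31] hi=[35, 48, 50] -> (len(lo)=4, len(hi)=3, max(lo)=31)
Step 8: insert 30 -> lo=[4, 6, 30, 30] hi=[31, 35, 48, 50] -> (len(lo)=4, len(hi)=4, max(lo)=30)
Step 9: insert 48 -> lo=[4, 6, 30, 30, 31] hi=[35, 48, 48, 50] -> (len(lo)=5, len(hi)=4, max(lo)=31)
Step 10: insert 27 -> lo=[4, 6, 27, 30, 30] hi=[31, 35, 48, 48, 50] -> (len(lo)=5, len(hi)=5, max(lo)=30)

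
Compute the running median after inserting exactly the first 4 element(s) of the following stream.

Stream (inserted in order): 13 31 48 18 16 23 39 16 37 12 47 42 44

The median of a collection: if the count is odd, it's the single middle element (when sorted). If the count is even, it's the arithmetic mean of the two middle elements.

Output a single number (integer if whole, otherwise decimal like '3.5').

Answer: 24.5

Derivation:
Step 1: insert 13 -> lo=[13] (size 1, max 13) hi=[] (size 0) -> median=13
Step 2: insert 31 -> lo=[13] (size 1, max 13) hi=[31] (size 1, min 31) -> median=22
Step 3: insert 48 -> lo=[13, 31] (size 2, max 31) hi=[48] (size 1, min 48) -> median=31
Step 4: insert 18 -> lo=[13, 18] (size 2, max 18) hi=[31, 48] (size 2, min 31) -> median=24.5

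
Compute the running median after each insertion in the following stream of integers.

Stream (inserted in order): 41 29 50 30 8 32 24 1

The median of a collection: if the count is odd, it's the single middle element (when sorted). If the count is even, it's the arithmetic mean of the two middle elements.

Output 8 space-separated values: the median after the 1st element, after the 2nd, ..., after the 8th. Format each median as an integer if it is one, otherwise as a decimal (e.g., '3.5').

Step 1: insert 41 -> lo=[41] (size 1, max 41) hi=[] (size 0) -> median=41
Step 2: insert 29 -> lo=[29] (size 1, max 29) hi=[41] (size 1, min 41) -> median=35
Step 3: insert 50 -> lo=[29, 41] (size 2, max 41) hi=[50] (size 1, min 50) -> median=41
Step 4: insert 30 -> lo=[29, 30] (size 2, max 30) hi=[41, 50] (size 2, min 41) -> median=35.5
Step 5: insert 8 -> lo=[8, 29, 30] (size 3, max 30) hi=[41, 50] (size 2, min 41) -> median=30
Step 6: insert 32 -> lo=[8, 29, 30] (size 3, max 30) hi=[32, 41, 50] (size 3, min 32) -> median=31
Step 7: insert 24 -> lo=[8, 24, 29, 30] (size 4, max 30) hi=[32, 41, 50] (size 3, min 32) -> median=30
Step 8: insert 1 -> lo=[1, 8, 24, 29] (size 4, max 29) hi=[30, 32, 41, 50] (size 4, min 30) -> median=29.5

Answer: 41 35 41 35.5 30 31 30 29.5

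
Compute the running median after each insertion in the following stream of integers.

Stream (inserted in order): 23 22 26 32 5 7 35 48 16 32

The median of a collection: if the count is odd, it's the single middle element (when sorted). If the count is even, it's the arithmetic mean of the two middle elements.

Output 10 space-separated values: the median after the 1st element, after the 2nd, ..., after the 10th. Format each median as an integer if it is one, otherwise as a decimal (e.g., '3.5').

Step 1: insert 23 -> lo=[23] (size 1, max 23) hi=[] (size 0) -> median=23
Step 2: insert 22 -> lo=[22] (size 1, max 22) hi=[23] (size 1, min 23) -> median=22.5
Step 3: insert 26 -> lo=[22, 23] (size 2, max 23) hi=[26] (size 1, min 26) -> median=23
Step 4: insert 32 -> lo=[22, 23] (size 2, max 23) hi=[26, 32] (size 2, min 26) -> median=24.5
Step 5: insert 5 -> lo=[5, 22, 23] (size 3, max 23) hi=[26, 32] (size 2, min 26) -> median=23
Step 6: insert 7 -> lo=[5, 7, 22] (size 3, max 22) hi=[23, 26, 32] (size 3, min 23) -> median=22.5
Step 7: insert 35 -> lo=[5, 7, 22, 23] (size 4, max 23) hi=[26, 32, 35] (size 3, min 26) -> median=23
Step 8: insert 48 -> lo=[5, 7, 22, 23] (size 4, max 23) hi=[26, 32, 35, 48] (size 4, min 26) -> median=24.5
Step 9: insert 16 -> lo=[5, 7, 16, 22, 23] (size 5, max 23) hi=[26, 32, 35, 48] (size 4, min 26) -> median=23
Step 10: insert 32 -> lo=[5, 7, 16, 22, 23] (size 5, max 23) hi=[26, 32, 32, 35, 48] (size 5, min 26) -> median=24.5

Answer: 23 22.5 23 24.5 23 22.5 23 24.5 23 24.5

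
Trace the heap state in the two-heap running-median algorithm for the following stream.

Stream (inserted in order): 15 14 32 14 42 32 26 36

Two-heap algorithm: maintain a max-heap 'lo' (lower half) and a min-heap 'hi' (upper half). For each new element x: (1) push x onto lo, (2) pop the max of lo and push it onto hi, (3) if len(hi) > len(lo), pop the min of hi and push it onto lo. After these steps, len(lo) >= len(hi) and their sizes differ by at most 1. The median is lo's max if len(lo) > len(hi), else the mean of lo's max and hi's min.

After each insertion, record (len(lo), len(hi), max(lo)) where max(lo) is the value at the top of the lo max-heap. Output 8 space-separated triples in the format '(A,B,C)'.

Step 1: insert 15 -> lo=[15] hi=[] -> (len(lo)=1, len(hi)=0, max(lo)=15)
Step 2: insert 14 -> lo=[14] hi=[15] -> (len(lo)=1, len(hi)=1, max(lo)=14)
Step 3: insert 32 -> lo=[14, 15] hi=[32] -> (len(lo)=2, len(hi)=1, max(lo)=15)
Step 4: insert 14 -> lo=[14, 14] hi=[15, 32] -> (len(lo)=2, len(hi)=2, max(lo)=14)
Step 5: insert 42 -> lo=[14, 14, 15] hi=[32, 42] -> (len(lo)=3, len(hi)=2, max(lo)=15)
Step 6: insert 32 -> lo=[14, 14, 15] hi=[32, 32, 42] -> (len(lo)=3, len(hi)=3, max(lo)=15)
Step 7: insert 26 -> lo=[14, 14, 15, 26] hi=[32, 32, 42] -> (len(lo)=4, len(hi)=3, max(lo)=26)
Step 8: insert 36 -> lo=[14, 14, 15, 26] hi=[32, 32, 36, 42] -> (len(lo)=4, len(hi)=4, max(lo)=26)

Answer: (1,0,15) (1,1,14) (2,1,15) (2,2,14) (3,2,15) (3,3,15) (4,3,26) (4,4,26)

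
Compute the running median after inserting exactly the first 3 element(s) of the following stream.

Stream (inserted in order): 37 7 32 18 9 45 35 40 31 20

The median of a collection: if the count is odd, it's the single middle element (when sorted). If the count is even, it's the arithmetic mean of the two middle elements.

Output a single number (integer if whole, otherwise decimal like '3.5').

Step 1: insert 37 -> lo=[37] (size 1, max 37) hi=[] (size 0) -> median=37
Step 2: insert 7 -> lo=[7] (size 1, max 7) hi=[37] (size 1, min 37) -> median=22
Step 3: insert 32 -> lo=[7, 32] (size 2, max 32) hi=[37] (size 1, min 37) -> median=32

Answer: 32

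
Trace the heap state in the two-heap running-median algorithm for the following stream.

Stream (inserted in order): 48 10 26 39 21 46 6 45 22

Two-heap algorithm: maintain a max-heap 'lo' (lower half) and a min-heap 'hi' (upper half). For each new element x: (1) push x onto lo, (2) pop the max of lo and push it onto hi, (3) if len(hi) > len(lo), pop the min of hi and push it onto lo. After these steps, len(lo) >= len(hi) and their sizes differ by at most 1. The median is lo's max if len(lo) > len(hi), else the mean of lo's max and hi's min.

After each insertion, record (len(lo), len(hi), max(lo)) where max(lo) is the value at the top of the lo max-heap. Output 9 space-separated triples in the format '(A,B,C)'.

Answer: (1,0,48) (1,1,10) (2,1,26) (2,2,26) (3,2,26) (3,3,26) (4,3,26) (4,4,26) (5,4,26)

Derivation:
Step 1: insert 48 -> lo=[48] hi=[] -> (len(lo)=1, len(hi)=0, max(lo)=48)
Step 2: insert 10 -> lo=[10] hi=[48] -> (len(lo)=1, len(hi)=1, max(lo)=10)
Step 3: insert 26 -> lo=[10, 26] hi=[48] -> (len(lo)=2, len(hi)=1, max(lo)=26)
Step 4: insert 39 -> lo=[10, 26] hi=[39, 48] -> (len(lo)=2, len(hi)=2, max(lo)=26)
Step 5: insert 21 -> lo=[10, 21, 26] hi=[39, 48] -> (len(lo)=3, len(hi)=2, max(lo)=26)
Step 6: insert 46 -> lo=[10, 21, 26] hi=[39, 46, 48] -> (len(lo)=3, len(hi)=3, max(lo)=26)
Step 7: insert 6 -> lo=[6, 10, 21, 26] hi=[39, 46, 48] -> (len(lo)=4, len(hi)=3, max(lo)=26)
Step 8: insert 45 -> lo=[6, 10, 21, 26] hi=[39, 45, 46, 48] -> (len(lo)=4, len(hi)=4, max(lo)=26)
Step 9: insert 22 -> lo=[6, 10, 21, 22, 26] hi=[39, 45, 46, 48] -> (len(lo)=5, len(hi)=4, max(lo)=26)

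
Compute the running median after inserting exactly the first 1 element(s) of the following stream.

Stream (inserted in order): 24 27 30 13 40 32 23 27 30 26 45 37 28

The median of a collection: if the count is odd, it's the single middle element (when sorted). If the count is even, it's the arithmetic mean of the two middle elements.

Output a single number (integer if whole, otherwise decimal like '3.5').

Step 1: insert 24 -> lo=[24] (size 1, max 24) hi=[] (size 0) -> median=24

Answer: 24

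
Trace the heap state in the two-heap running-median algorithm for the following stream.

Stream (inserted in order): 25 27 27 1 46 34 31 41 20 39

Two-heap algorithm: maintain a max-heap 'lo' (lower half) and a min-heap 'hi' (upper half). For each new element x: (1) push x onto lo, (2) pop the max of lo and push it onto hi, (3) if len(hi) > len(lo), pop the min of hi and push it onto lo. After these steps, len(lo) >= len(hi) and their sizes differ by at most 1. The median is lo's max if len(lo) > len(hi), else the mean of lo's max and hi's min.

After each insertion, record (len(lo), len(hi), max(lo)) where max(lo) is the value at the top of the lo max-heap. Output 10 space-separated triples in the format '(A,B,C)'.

Answer: (1,0,25) (1,1,25) (2,1,27) (2,2,25) (3,2,27) (3,3,27) (4,3,27) (4,4,27) (5,4,27) (5,5,27)

Derivation:
Step 1: insert 25 -> lo=[25] hi=[] -> (len(lo)=1, len(hi)=0, max(lo)=25)
Step 2: insert 27 -> lo=[25] hi=[27] -> (len(lo)=1, len(hi)=1, max(lo)=25)
Step 3: insert 27 -> lo=[25, 27] hi=[27] -> (len(lo)=2, len(hi)=1, max(lo)=27)
Step 4: insert 1 -> lo=[1, 25] hi=[27, 27] -> (len(lo)=2, len(hi)=2, max(lo)=25)
Step 5: insert 46 -> lo=[1, 25, 27] hi=[27, 46] -> (len(lo)=3, len(hi)=2, max(lo)=27)
Step 6: insert 34 -> lo=[1, 25, 27] hi=[27, 34, 46] -> (len(lo)=3, len(hi)=3, max(lo)=27)
Step 7: insert 31 -> lo=[1, 25, 27, 27] hi=[31, 34, 46] -> (len(lo)=4, len(hi)=3, max(lo)=27)
Step 8: insert 41 -> lo=[1, 25, 27, 27] hi=[31, 34, 41, 46] -> (len(lo)=4, len(hi)=4, max(lo)=27)
Step 9: insert 20 -> lo=[1, 20, 25, 27, 27] hi=[31, 34, 41, 46] -> (len(lo)=5, len(hi)=4, max(lo)=27)
Step 10: insert 39 -> lo=[1, 20, 25, 27, 27] hi=[31, 34, 39, 41, 46] -> (len(lo)=5, len(hi)=5, max(lo)=27)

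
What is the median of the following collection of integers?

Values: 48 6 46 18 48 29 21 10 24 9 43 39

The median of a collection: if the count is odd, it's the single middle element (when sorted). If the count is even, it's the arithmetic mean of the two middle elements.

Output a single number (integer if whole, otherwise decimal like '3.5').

Answer: 26.5

Derivation:
Step 1: insert 48 -> lo=[48] (size 1, max 48) hi=[] (size 0) -> median=48
Step 2: insert 6 -> lo=[6] (size 1, max 6) hi=[48] (size 1, min 48) -> median=27
Step 3: insert 46 -> lo=[6, 46] (size 2, max 46) hi=[48] (size 1, min 48) -> median=46
Step 4: insert 18 -> lo=[6, 18] (size 2, max 18) hi=[46, 48] (size 2, min 46) -> median=32
Step 5: insert 48 -> lo=[6, 18, 46] (size 3, max 46) hi=[48, 48] (size 2, min 48) -> median=46
Step 6: insert 29 -> lo=[6, 18, 29] (size 3, max 29) hi=[46, 48, 48] (size 3, min 46) -> median=37.5
Step 7: insert 21 -> lo=[6, 18, 21, 29] (size 4, max 29) hi=[46, 48, 48] (size 3, min 46) -> median=29
Step 8: insert 10 -> lo=[6, 10, 18, 21] (size 4, max 21) hi=[29, 46, 48, 48] (size 4, min 29) -> median=25
Step 9: insert 24 -> lo=[6, 10, 18, 21, 24] (size 5, max 24) hi=[29, 46, 48, 48] (size 4, min 29) -> median=24
Step 10: insert 9 -> lo=[6, 9, 10, 18, 21] (size 5, max 21) hi=[24, 29, 46, 48, 48] (size 5, min 24) -> median=22.5
Step 11: insert 43 -> lo=[6, 9, 10, 18, 21, 24] (size 6, max 24) hi=[29, 43, 46, 48, 48] (size 5, min 29) -> median=24
Step 12: insert 39 -> lo=[6, 9, 10, 18, 21, 24] (size 6, max 24) hi=[29, 39, 43, 46, 48, 48] (size 6, min 29) -> median=26.5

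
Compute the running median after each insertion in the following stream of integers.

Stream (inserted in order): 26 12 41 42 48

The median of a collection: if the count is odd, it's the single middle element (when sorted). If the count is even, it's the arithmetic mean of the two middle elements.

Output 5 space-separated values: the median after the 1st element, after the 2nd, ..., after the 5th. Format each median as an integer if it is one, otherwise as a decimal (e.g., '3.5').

Step 1: insert 26 -> lo=[26] (size 1, max 26) hi=[] (size 0) -> median=26
Step 2: insert 12 -> lo=[12] (size 1, max 12) hi=[26] (size 1, min 26) -> median=19
Step 3: insert 41 -> lo=[12, 26] (size 2, max 26) hi=[41] (size 1, min 41) -> median=26
Step 4: insert 42 -> lo=[12, 26] (size 2, max 26) hi=[41, 42] (size 2, min 41) -> median=33.5
Step 5: insert 48 -> lo=[12, 26, 41] (size 3, max 41) hi=[42, 48] (size 2, min 42) -> median=41

Answer: 26 19 26 33.5 41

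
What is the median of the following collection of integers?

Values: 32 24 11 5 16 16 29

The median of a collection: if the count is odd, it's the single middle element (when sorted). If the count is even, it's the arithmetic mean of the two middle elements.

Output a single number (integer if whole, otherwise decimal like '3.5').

Answer: 16

Derivation:
Step 1: insert 32 -> lo=[32] (size 1, max 32) hi=[] (size 0) -> median=32
Step 2: insert 24 -> lo=[24] (size 1, max 24) hi=[32] (size 1, min 32) -> median=28
Step 3: insert 11 -> lo=[11, 24] (size 2, max 24) hi=[32] (size 1, min 32) -> median=24
Step 4: insert 5 -> lo=[5, 11] (size 2, max 11) hi=[24, 32] (size 2, min 24) -> median=17.5
Step 5: insert 16 -> lo=[5, 11, 16] (size 3, max 16) hi=[24, 32] (size 2, min 24) -> median=16
Step 6: insert 16 -> lo=[5, 11, 16] (size 3, max 16) hi=[16, 24, 32] (size 3, min 16) -> median=16
Step 7: insert 29 -> lo=[5, 11, 16, 16] (size 4, max 16) hi=[24, 29, 32] (size 3, min 24) -> median=16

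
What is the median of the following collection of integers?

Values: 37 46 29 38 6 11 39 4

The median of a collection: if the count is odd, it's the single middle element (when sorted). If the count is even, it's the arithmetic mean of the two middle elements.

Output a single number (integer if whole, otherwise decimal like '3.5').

Answer: 33

Derivation:
Step 1: insert 37 -> lo=[37] (size 1, max 37) hi=[] (size 0) -> median=37
Step 2: insert 46 -> lo=[37] (size 1, max 37) hi=[46] (size 1, min 46) -> median=41.5
Step 3: insert 29 -> lo=[29, 37] (size 2, max 37) hi=[46] (size 1, min 46) -> median=37
Step 4: insert 38 -> lo=[29, 37] (size 2, max 37) hi=[38, 46] (size 2, min 38) -> median=37.5
Step 5: insert 6 -> lo=[6, 29, 37] (size 3, max 37) hi=[38, 46] (size 2, min 38) -> median=37
Step 6: insert 11 -> lo=[6, 11, 29] (size 3, max 29) hi=[37, 38, 46] (size 3, min 37) -> median=33
Step 7: insert 39 -> lo=[6, 11, 29, 37] (size 4, max 37) hi=[38, 39, 46] (size 3, min 38) -> median=37
Step 8: insert 4 -> lo=[4, 6, 11, 29] (size 4, max 29) hi=[37, 38, 39, 46] (size 4, min 37) -> median=33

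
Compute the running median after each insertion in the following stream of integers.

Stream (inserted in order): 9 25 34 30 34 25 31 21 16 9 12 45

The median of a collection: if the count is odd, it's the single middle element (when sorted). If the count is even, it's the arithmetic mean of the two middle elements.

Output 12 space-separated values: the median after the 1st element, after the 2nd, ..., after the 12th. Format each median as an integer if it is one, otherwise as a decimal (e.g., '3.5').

Answer: 9 17 25 27.5 30 27.5 30 27.5 25 25 25 25

Derivation:
Step 1: insert 9 -> lo=[9] (size 1, max 9) hi=[] (size 0) -> median=9
Step 2: insert 25 -> lo=[9] (size 1, max 9) hi=[25] (size 1, min 25) -> median=17
Step 3: insert 34 -> lo=[9, 25] (size 2, max 25) hi=[34] (size 1, min 34) -> median=25
Step 4: insert 30 -> lo=[9, 25] (size 2, max 25) hi=[30, 34] (size 2, min 30) -> median=27.5
Step 5: insert 34 -> lo=[9, 25, 30] (size 3, max 30) hi=[34, 34] (size 2, min 34) -> median=30
Step 6: insert 25 -> lo=[9, 25, 25] (size 3, max 25) hi=[30, 34, 34] (size 3, min 30) -> median=27.5
Step 7: insert 31 -> lo=[9, 25, 25, 30] (size 4, max 30) hi=[31, 34, 34] (size 3, min 31) -> median=30
Step 8: insert 21 -> lo=[9, 21, 25, 25] (size 4, max 25) hi=[30, 31, 34, 34] (size 4, min 30) -> median=27.5
Step 9: insert 16 -> lo=[9, 16, 21, 25, 25] (size 5, max 25) hi=[30, 31, 34, 34] (size 4, min 30) -> median=25
Step 10: insert 9 -> lo=[9, 9, 16, 21, 25] (size 5, max 25) hi=[25, 30, 31, 34, 34] (size 5, min 25) -> median=25
Step 11: insert 12 -> lo=[9, 9, 12, 16, 21, 25] (size 6, max 25) hi=[25, 30, 31, 34, 34] (size 5, min 25) -> median=25
Step 12: insert 45 -> lo=[9, 9, 12, 16, 21, 25] (size 6, max 25) hi=[25, 30, 31, 34, 34, 45] (size 6, min 25) -> median=25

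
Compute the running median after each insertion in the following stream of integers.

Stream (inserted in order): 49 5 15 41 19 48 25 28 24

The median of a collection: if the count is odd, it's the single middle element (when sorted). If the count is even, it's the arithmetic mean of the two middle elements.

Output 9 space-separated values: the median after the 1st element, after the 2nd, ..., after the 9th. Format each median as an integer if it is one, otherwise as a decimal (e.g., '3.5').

Step 1: insert 49 -> lo=[49] (size 1, max 49) hi=[] (size 0) -> median=49
Step 2: insert 5 -> lo=[5] (size 1, max 5) hi=[49] (size 1, min 49) -> median=27
Step 3: insert 15 -> lo=[5, 15] (size 2, max 15) hi=[49] (size 1, min 49) -> median=15
Step 4: insert 41 -> lo=[5, 15] (size 2, max 15) hi=[41, 49] (size 2, min 41) -> median=28
Step 5: insert 19 -> lo=[5, 15, 19] (size 3, max 19) hi=[41, 49] (size 2, min 41) -> median=19
Step 6: insert 48 -> lo=[5, 15, 19] (size 3, max 19) hi=[41, 48, 49] (size 3, min 41) -> median=30
Step 7: insert 25 -> lo=[5, 15, 19, 25] (size 4, max 25) hi=[41, 48, 49] (size 3, min 41) -> median=25
Step 8: insert 28 -> lo=[5, 15, 19, 25] (size 4, max 25) hi=[28, 41, 48, 49] (size 4, min 28) -> median=26.5
Step 9: insert 24 -> lo=[5, 15, 19, 24, 25] (size 5, max 25) hi=[28, 41, 48, 49] (size 4, min 28) -> median=25

Answer: 49 27 15 28 19 30 25 26.5 25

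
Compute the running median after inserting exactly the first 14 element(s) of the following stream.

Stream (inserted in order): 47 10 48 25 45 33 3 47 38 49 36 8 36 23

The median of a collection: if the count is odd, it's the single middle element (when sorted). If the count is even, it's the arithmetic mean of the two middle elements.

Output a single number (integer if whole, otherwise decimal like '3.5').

Step 1: insert 47 -> lo=[47] (size 1, max 47) hi=[] (size 0) -> median=47
Step 2: insert 10 -> lo=[10] (size 1, max 10) hi=[47] (size 1, min 47) -> median=28.5
Step 3: insert 48 -> lo=[10, 47] (size 2, max 47) hi=[48] (size 1, min 48) -> median=47
Step 4: insert 25 -> lo=[10, 25] (size 2, max 25) hi=[47, 48] (size 2, min 47) -> median=36
Step 5: insert 45 -> lo=[10, 25, 45] (size 3, max 45) hi=[47, 48] (size 2, min 47) -> median=45
Step 6: insert 33 -> lo=[10, 25, 33] (size 3, max 33) hi=[45, 47, 48] (size 3, min 45) -> median=39
Step 7: insert 3 -> lo=[3, 10, 25, 33] (size 4, max 33) hi=[45, 47, 48] (size 3, min 45) -> median=33
Step 8: insert 47 -> lo=[3, 10, 25, 33] (size 4, max 33) hi=[45, 47, 47, 48] (size 4, min 45) -> median=39
Step 9: insert 38 -> lo=[3, 10, 25, 33, 38] (size 5, max 38) hi=[45, 47, 47, 48] (size 4, min 45) -> median=38
Step 10: insert 49 -> lo=[3, 10, 25, 33, 38] (size 5, max 38) hi=[45, 47, 47, 48, 49] (size 5, min 45) -> median=41.5
Step 11: insert 36 -> lo=[3, 10, 25, 33, 36, 38] (size 6, max 38) hi=[45, 47, 47, 48, 49] (size 5, min 45) -> median=38
Step 12: insert 8 -> lo=[3, 8, 10, 25, 33, 36] (size 6, max 36) hi=[38, 45, 47, 47, 48, 49] (size 6, min 38) -> median=37
Step 13: insert 36 -> lo=[3, 8, 10, 25, 33, 36, 36] (size 7, max 36) hi=[38, 45, 47, 47, 48, 49] (size 6, min 38) -> median=36
Step 14: insert 23 -> lo=[3, 8, 10, 23, 25, 33, 36] (size 7, max 36) hi=[36, 38, 45, 47, 47, 48, 49] (size 7, min 36) -> median=36

Answer: 36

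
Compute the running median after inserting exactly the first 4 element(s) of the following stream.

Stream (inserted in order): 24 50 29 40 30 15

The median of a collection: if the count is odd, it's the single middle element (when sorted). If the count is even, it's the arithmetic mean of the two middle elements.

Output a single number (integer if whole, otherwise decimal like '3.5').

Step 1: insert 24 -> lo=[24] (size 1, max 24) hi=[] (size 0) -> median=24
Step 2: insert 50 -> lo=[24] (size 1, max 24) hi=[50] (size 1, min 50) -> median=37
Step 3: insert 29 -> lo=[24, 29] (size 2, max 29) hi=[50] (size 1, min 50) -> median=29
Step 4: insert 40 -> lo=[24, 29] (size 2, max 29) hi=[40, 50] (size 2, min 40) -> median=34.5

Answer: 34.5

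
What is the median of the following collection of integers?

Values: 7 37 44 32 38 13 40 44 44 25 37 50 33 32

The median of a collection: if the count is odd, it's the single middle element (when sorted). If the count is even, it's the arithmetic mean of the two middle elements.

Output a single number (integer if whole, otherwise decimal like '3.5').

Answer: 37

Derivation:
Step 1: insert 7 -> lo=[7] (size 1, max 7) hi=[] (size 0) -> median=7
Step 2: insert 37 -> lo=[7] (size 1, max 7) hi=[37] (size 1, min 37) -> median=22
Step 3: insert 44 -> lo=[7, 37] (size 2, max 37) hi=[44] (size 1, min 44) -> median=37
Step 4: insert 32 -> lo=[7, 32] (size 2, max 32) hi=[37, 44] (size 2, min 37) -> median=34.5
Step 5: insert 38 -> lo=[7, 32, 37] (size 3, max 37) hi=[38, 44] (size 2, min 38) -> median=37
Step 6: insert 13 -> lo=[7, 13, 32] (size 3, max 32) hi=[37, 38, 44] (size 3, min 37) -> median=34.5
Step 7: insert 40 -> lo=[7, 13, 32, 37] (size 4, max 37) hi=[38, 40, 44] (size 3, min 38) -> median=37
Step 8: insert 44 -> lo=[7, 13, 32, 37] (size 4, max 37) hi=[38, 40, 44, 44] (size 4, min 38) -> median=37.5
Step 9: insert 44 -> lo=[7, 13, 32, 37, 38] (size 5, max 38) hi=[40, 44, 44, 44] (size 4, min 40) -> median=38
Step 10: insert 25 -> lo=[7, 13, 25, 32, 37] (size 5, max 37) hi=[38, 40, 44, 44, 44] (size 5, min 38) -> median=37.5
Step 11: insert 37 -> lo=[7, 13, 25, 32, 37, 37] (size 6, max 37) hi=[38, 40, 44, 44, 44] (size 5, min 38) -> median=37
Step 12: insert 50 -> lo=[7, 13, 25, 32, 37, 37] (size 6, max 37) hi=[38, 40, 44, 44, 44, 50] (size 6, min 38) -> median=37.5
Step 13: insert 33 -> lo=[7, 13, 25, 32, 33, 37, 37] (size 7, max 37) hi=[38, 40, 44, 44, 44, 50] (size 6, min 38) -> median=37
Step 14: insert 32 -> lo=[7, 13, 25, 32, 32, 33, 37] (size 7, max 37) hi=[37, 38, 40, 44, 44, 44, 50] (size 7, min 37) -> median=37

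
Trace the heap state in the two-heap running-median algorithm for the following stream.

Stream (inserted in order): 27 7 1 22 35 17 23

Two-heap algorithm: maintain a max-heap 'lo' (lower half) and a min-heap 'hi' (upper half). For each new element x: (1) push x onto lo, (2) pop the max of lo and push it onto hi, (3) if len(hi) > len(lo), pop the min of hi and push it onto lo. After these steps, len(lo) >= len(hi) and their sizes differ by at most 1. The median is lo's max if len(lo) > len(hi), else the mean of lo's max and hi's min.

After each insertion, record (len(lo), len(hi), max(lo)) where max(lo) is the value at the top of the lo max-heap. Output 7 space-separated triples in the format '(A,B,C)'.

Answer: (1,0,27) (1,1,7) (2,1,7) (2,2,7) (3,2,22) (3,3,17) (4,3,22)

Derivation:
Step 1: insert 27 -> lo=[27] hi=[] -> (len(lo)=1, len(hi)=0, max(lo)=27)
Step 2: insert 7 -> lo=[7] hi=[27] -> (len(lo)=1, len(hi)=1, max(lo)=7)
Step 3: insert 1 -> lo=[1, 7] hi=[27] -> (len(lo)=2, len(hi)=1, max(lo)=7)
Step 4: insert 22 -> lo=[1, 7] hi=[22, 27] -> (len(lo)=2, len(hi)=2, max(lo)=7)
Step 5: insert 35 -> lo=[1, 7, 22] hi=[27, 35] -> (len(lo)=3, len(hi)=2, max(lo)=22)
Step 6: insert 17 -> lo=[1, 7, 17] hi=[22, 27, 35] -> (len(lo)=3, len(hi)=3, max(lo)=17)
Step 7: insert 23 -> lo=[1, 7, 17, 22] hi=[23, 27, 35] -> (len(lo)=4, len(hi)=3, max(lo)=22)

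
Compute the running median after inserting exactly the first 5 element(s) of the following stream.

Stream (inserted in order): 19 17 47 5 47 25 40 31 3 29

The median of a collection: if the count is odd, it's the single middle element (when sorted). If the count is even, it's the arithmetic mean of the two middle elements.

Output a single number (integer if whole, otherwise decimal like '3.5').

Answer: 19

Derivation:
Step 1: insert 19 -> lo=[19] (size 1, max 19) hi=[] (size 0) -> median=19
Step 2: insert 17 -> lo=[17] (size 1, max 17) hi=[19] (size 1, min 19) -> median=18
Step 3: insert 47 -> lo=[17, 19] (size 2, max 19) hi=[47] (size 1, min 47) -> median=19
Step 4: insert 5 -> lo=[5, 17] (size 2, max 17) hi=[19, 47] (size 2, min 19) -> median=18
Step 5: insert 47 -> lo=[5, 17, 19] (size 3, max 19) hi=[47, 47] (size 2, min 47) -> median=19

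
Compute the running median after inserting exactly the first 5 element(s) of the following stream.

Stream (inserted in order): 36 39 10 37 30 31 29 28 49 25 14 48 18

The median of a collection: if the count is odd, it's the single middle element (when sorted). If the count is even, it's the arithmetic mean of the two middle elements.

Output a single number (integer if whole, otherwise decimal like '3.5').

Step 1: insert 36 -> lo=[36] (size 1, max 36) hi=[] (size 0) -> median=36
Step 2: insert 39 -> lo=[36] (size 1, max 36) hi=[39] (size 1, min 39) -> median=37.5
Step 3: insert 10 -> lo=[10, 36] (size 2, max 36) hi=[39] (size 1, min 39) -> median=36
Step 4: insert 37 -> lo=[10, 36] (size 2, max 36) hi=[37, 39] (size 2, min 37) -> median=36.5
Step 5: insert 30 -> lo=[10, 30, 36] (size 3, max 36) hi=[37, 39] (size 2, min 37) -> median=36

Answer: 36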